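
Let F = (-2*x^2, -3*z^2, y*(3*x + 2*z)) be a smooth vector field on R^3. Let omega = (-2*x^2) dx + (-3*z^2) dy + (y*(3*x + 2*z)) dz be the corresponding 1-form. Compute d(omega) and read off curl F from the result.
d(omega) = (3*x + 8*z) dy ∧ dz + (-3*y) dz ∧ dx + (0) dx ∧ dy; curl F = (3*x + 8*z, -3*y, 0)

d omega = sum_{i<j} (∂f_j/∂x_i - ∂f_i/∂x_j) dx_i ∧ dx_j. Under the identification (dy ∧ dz, dz ∧ dx, dx ∧ dy) ↔ (e_x, e_y, e_z), the coefficients are exactly the components of curl F. Compute:
  ∂R/∂y - ∂Q/∂z = (3*x + 2*z) - (-6*z) = 3*x + 8*z
  ∂P/∂z - ∂R/∂x = (0) - (3*y) = -3*y
  ∂Q/∂x - ∂P/∂y = (0) - (0) = 0.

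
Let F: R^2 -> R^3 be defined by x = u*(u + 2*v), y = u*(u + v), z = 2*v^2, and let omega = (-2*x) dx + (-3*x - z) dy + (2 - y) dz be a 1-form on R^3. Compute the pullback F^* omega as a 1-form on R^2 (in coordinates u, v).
F^* omega = (-10*u^3 - 27*u^2*v - 18*u*v^2 - 2*v^3) du + (-7*u^3 - 18*u^2*v - 6*u*v^2 + 8*v) dv

Using F^*(f dg) = (f ∘ F) d(g ∘ F), substitute each coordinate x_i by F_i(u, v) in f_i, and replace dx_i by d F_i = (∂F_i/∂u) du + (∂F_i/∂v) dv.
  For the x component: f_1(F) = 2*u*(-u - 2*v); d F_1 = (2*u + 2*v) du + (2*u) dv
  For the y component: f_2(F) = -3*u^2 - 6*u*v - 2*v^2; d F_2 = (2*u + v) du + (u) dv
  For the z component: f_3(F) = -u^2 - u*v + 2; d F_3 = (0) du + (4*v) dv
Combining and collecting du, dv coefficients:
  coeff of du: -10*u^3 - 27*u^2*v - 18*u*v^2 - 2*v^3
  coeff of dv: -7*u^3 - 18*u^2*v - 6*u*v^2 + 8*v
F^* omega = (-10*u^3 - 27*u^2*v - 18*u*v^2 - 2*v^3) du + (-7*u^3 - 18*u^2*v - 6*u*v^2 + 8*v) dv.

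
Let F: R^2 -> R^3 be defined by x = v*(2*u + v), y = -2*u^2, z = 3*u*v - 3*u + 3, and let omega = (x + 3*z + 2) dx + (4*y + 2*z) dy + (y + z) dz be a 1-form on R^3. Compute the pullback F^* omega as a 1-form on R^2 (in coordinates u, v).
F^* omega = (32*u^3 - 30*u^2*v + 30*u^2 + 31*u*v^2 - 36*u*v - 15*u + 2*v^3 + 31*v - 9) du + (-6*u^3 + 31*u^2*v - 27*u^2 + 24*u*v^2 - 18*u*v + 31*u + 2*v^3 + 22*v) dv

Using F^*(f dg) = (f ∘ F) d(g ∘ F), substitute each coordinate x_i by F_i(u, v) in f_i, and replace dx_i by d F_i = (∂F_i/∂u) du + (∂F_i/∂v) dv.
  For the x component: f_1(F) = 11*u*v - 9*u + v^2 + 11; d F_1 = (2*v) du + (2*u + 2*v) dv
  For the y component: f_2(F) = -8*u^2 + 6*u*v - 6*u + 6; d F_2 = (-4*u) du + (0) dv
  For the z component: f_3(F) = -2*u^2 + 3*u*v - 3*u + 3; d F_3 = (3*v - 3) du + (3*u) dv
Combining and collecting du, dv coefficients:
  coeff of du: 32*u^3 - 30*u^2*v + 30*u^2 + 31*u*v^2 - 36*u*v - 15*u + 2*v^3 + 31*v - 9
  coeff of dv: -6*u^3 + 31*u^2*v - 27*u^2 + 24*u*v^2 - 18*u*v + 31*u + 2*v^3 + 22*v
F^* omega = (32*u^3 - 30*u^2*v + 30*u^2 + 31*u*v^2 - 36*u*v - 15*u + 2*v^3 + 31*v - 9) du + (-6*u^3 + 31*u^2*v - 27*u^2 + 24*u*v^2 - 18*u*v + 31*u + 2*v^3 + 22*v) dv.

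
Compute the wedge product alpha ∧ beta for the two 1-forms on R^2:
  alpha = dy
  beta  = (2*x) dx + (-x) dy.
alpha ∧ beta = (-2*x) dx ∧ dy

Distribute the wedge, using dx_i ∧ dx_j = -dx_j ∧ dx_i and dx_i ∧ dx_i = 0. For each pair (i, j) with i < j, the coefficient of dx_i ∧ dx_j in alpha ∧ beta is (alpha_i * beta_j - alpha_j * beta_i). Collecting: alpha ∧ beta = (-2*x) dx ∧ dy.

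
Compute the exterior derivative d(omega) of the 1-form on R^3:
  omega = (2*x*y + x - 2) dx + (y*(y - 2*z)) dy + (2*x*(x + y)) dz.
d(omega) = (-2*x) dx ∧ dy + (4*x + 2*y) dx ∧ dz + (2*x + 2*y) dy ∧ dz

For a 1-form omega = sum_i f_i dx_i, the exterior derivative is
  d(omega) = sum_{i < j} (∂f_j/∂x_i - ∂f_i/∂x_j) dx_i ∧ dx_j.
  coefficient of dx ∧ dy: ∂f_2/∂x - ∂f_1/∂y = ∂(y*(y - 2*z))/∂x - ∂(2*x*y + x - 2)/∂y = -2*x
  coefficient of dx ∧ dz: ∂f_3/∂x - ∂f_1/∂z = ∂(2*x*(x + y))/∂x - ∂(2*x*y + x - 2)/∂z = 4*x + 2*y
  coefficient of dy ∧ dz: ∂f_3/∂y - ∂f_2/∂z = ∂(2*x*(x + y))/∂y - ∂(y*(y - 2*z))/∂z = 2*x + 2*y
Assembling: d(omega) = (-2*x) dx ∧ dy + (4*x + 2*y) dx ∧ dz + (2*x + 2*y) dy ∧ dz.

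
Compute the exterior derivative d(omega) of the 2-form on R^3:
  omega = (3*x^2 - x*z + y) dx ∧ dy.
d(omega) = (-x) dx ∧ dy ∧ dz

For a 2-form omega = sum_{i<j} g_{ij} dx_i ∧ dx_j, the exterior derivative is
  d(omega) = sum_{i<j} d(g_{ij}) ∧ dx_i ∧ dx_j = sum_{i<j, k} (∂g_{ij}/∂x_k) dx_k ∧ dx_i ∧ dx_j.
Expand each term, using dx_k ∧ dx_i ∧ dx_j = sgn(permutation) dx_{(a)} ∧ dx_{(b)} ∧ dx_{(c)} with (a < b < c) sorted:
  d(3*x^2 - x*z + y) includes (∂/∂z)(3*x^2 - x*z + y) dz = (-x) dz, which multiplied by dx ∧ dy gives (-x) dx ∧ dy ∧ dz
Collecting like 3-forms: d(omega) = (-x) dx ∧ dy ∧ dz.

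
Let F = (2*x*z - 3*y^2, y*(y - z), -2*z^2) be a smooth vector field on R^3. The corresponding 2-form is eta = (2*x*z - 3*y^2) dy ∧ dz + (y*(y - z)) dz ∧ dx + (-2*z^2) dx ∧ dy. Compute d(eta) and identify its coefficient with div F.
d(eta) = (2*y - 3*z) dx ∧ dy ∧ dz; div F = 2*y - 3*z

For a 2-form in R^3 of the form above, applying d gives a 3-form with coefficient ∂P/∂x + ∂Q/∂y + ∂R/∂z:
  ∂P/∂x = 2*z
  ∂Q/∂y = 2*y - z
  ∂R/∂z = -4*z
Sum = 2*y - 3*z, which is exactly div F.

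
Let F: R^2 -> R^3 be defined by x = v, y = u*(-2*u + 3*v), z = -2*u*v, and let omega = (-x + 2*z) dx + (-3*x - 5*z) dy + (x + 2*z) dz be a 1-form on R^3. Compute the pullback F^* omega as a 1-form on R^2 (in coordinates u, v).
F^* omega = (v*(-40*u^2 + 38*u*v + 12*u - 11*v)) du + (v*(38*u^2 - 15*u - 1)) dv

Using F^*(f dg) = (f ∘ F) d(g ∘ F), substitute each coordinate x_i by F_i(u, v) in f_i, and replace dx_i by d F_i = (∂F_i/∂u) du + (∂F_i/∂v) dv.
  For the x component: f_1(F) = v*(-4*u - 1); d F_1 = (0) du + (1) dv
  For the y component: f_2(F) = v*(10*u - 3); d F_2 = (-4*u + 3*v) du + (3*u) dv
  For the z component: f_3(F) = v*(1 - 4*u); d F_3 = (-2*v) du + (-2*u) dv
Combining and collecting du, dv coefficients:
  coeff of du: v*(-40*u^2 + 38*u*v + 12*u - 11*v)
  coeff of dv: v*(38*u^2 - 15*u - 1)
F^* omega = (v*(-40*u^2 + 38*u*v + 12*u - 11*v)) du + (v*(38*u^2 - 15*u - 1)) dv.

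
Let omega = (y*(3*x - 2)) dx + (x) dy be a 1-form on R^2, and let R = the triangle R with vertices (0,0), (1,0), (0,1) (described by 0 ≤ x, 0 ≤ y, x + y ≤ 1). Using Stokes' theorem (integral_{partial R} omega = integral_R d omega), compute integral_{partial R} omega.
integral_(partial R) omega = 1

Stokes: integral_partial_R omega = integral_R d omega with d omega = (∂Q/∂x - ∂P/∂y) dx ∧ dy.
  ∂Q/∂x = 1
  ∂P/∂y = 3*x - 2
  integrand = ∂Q/∂x - ∂P/∂y = 3 - 3*x.
Integrating over R: integral_0^1 integral_0^{1-x} (3 - 3*x) dy dx = 1.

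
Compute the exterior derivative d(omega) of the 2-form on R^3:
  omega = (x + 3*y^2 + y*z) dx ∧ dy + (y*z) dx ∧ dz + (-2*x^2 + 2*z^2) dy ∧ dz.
d(omega) = (-4*x + y - z) dx ∧ dy ∧ dz

For a 2-form omega = sum_{i<j} g_{ij} dx_i ∧ dx_j, the exterior derivative is
  d(omega) = sum_{i<j} d(g_{ij}) ∧ dx_i ∧ dx_j = sum_{i<j, k} (∂g_{ij}/∂x_k) dx_k ∧ dx_i ∧ dx_j.
Expand each term, using dx_k ∧ dx_i ∧ dx_j = sgn(permutation) dx_{(a)} ∧ dx_{(b)} ∧ dx_{(c)} with (a < b < c) sorted:
  d(x + 3*y^2 + y*z) includes (∂/∂z)(x + 3*y^2 + y*z) dz = (y) dz, which multiplied by dx ∧ dy gives (y) dx ∧ dy ∧ dz
  d(y*z) includes (∂/∂y)(y*z) dy = (z) dy, which multiplied by dx ∧ dz gives (-z) dx ∧ dy ∧ dz
  d(-2*x^2 + 2*z^2) includes (∂/∂x)(-2*x^2 + 2*z^2) dx = (-4*x) dx, which multiplied by dy ∧ dz gives (-4*x) dx ∧ dy ∧ dz
Collecting like 3-forms: d(omega) = (-4*x + y - z) dx ∧ dy ∧ dz.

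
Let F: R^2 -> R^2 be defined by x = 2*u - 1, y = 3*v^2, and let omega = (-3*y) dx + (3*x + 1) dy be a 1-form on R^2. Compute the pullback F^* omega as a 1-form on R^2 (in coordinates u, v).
F^* omega = (-18*v^2) du + (12*v*(3*u - 1)) dv

Using F^*(f dg) = (f ∘ F) d(g ∘ F), substitute each coordinate x_i by F_i(u, v) in f_i, and replace dx_i by d F_i = (∂F_i/∂u) du + (∂F_i/∂v) dv.
  For the x component: f_1(F) = -9*v^2; d F_1 = (2) du + (0) dv
  For the y component: f_2(F) = 6*u - 2; d F_2 = (0) du + (6*v) dv
Combining and collecting du, dv coefficients:
  coeff of du: -18*v^2
  coeff of dv: 12*v*(3*u - 1)
F^* omega = (-18*v^2) du + (12*v*(3*u - 1)) dv.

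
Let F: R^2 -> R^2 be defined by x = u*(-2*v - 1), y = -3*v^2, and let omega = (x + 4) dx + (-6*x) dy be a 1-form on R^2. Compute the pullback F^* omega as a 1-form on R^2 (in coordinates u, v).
F^* omega = (4*u*v^2 + 4*u*v + u - 8*v - 4) du + (2*u*(2*u*v + u - 36*v^2 - 18*v - 4)) dv

Using F^*(f dg) = (f ∘ F) d(g ∘ F), substitute each coordinate x_i by F_i(u, v) in f_i, and replace dx_i by d F_i = (∂F_i/∂u) du + (∂F_i/∂v) dv.
  For the x component: f_1(F) = -2*u*v - u + 4; d F_1 = (-2*v - 1) du + (-2*u) dv
  For the y component: f_2(F) = 6*u*(2*v + 1); d F_2 = (0) du + (-6*v) dv
Combining and collecting du, dv coefficients:
  coeff of du: 4*u*v^2 + 4*u*v + u - 8*v - 4
  coeff of dv: 2*u*(2*u*v + u - 36*v^2 - 18*v - 4)
F^* omega = (4*u*v^2 + 4*u*v + u - 8*v - 4) du + (2*u*(2*u*v + u - 36*v^2 - 18*v - 4)) dv.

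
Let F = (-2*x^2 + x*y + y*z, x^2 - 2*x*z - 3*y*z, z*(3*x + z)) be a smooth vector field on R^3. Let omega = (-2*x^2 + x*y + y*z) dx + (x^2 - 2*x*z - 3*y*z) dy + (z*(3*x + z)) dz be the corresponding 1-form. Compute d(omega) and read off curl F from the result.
d(omega) = (2*x + 3*y) dy ∧ dz + (y - 3*z) dz ∧ dx + (x - 3*z) dx ∧ dy; curl F = (2*x + 3*y, y - 3*z, x - 3*z)

d omega = sum_{i<j} (∂f_j/∂x_i - ∂f_i/∂x_j) dx_i ∧ dx_j. Under the identification (dy ∧ dz, dz ∧ dx, dx ∧ dy) ↔ (e_x, e_y, e_z), the coefficients are exactly the components of curl F. Compute:
  ∂R/∂y - ∂Q/∂z = (0) - (-2*x - 3*y) = 2*x + 3*y
  ∂P/∂z - ∂R/∂x = (y) - (3*z) = y - 3*z
  ∂Q/∂x - ∂P/∂y = (2*x - 2*z) - (x + z) = x - 3*z.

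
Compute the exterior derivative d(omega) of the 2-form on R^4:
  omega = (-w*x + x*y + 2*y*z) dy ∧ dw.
d(omega) = (-w + y) dx ∧ dy ∧ dw + (-2*y) dy ∧ dz ∧ dw

For a 2-form omega = sum_{i<j} g_{ij} dx_i ∧ dx_j, the exterior derivative is
  d(omega) = sum_{i<j} d(g_{ij}) ∧ dx_i ∧ dx_j = sum_{i<j, k} (∂g_{ij}/∂x_k) dx_k ∧ dx_i ∧ dx_j.
Expand each term, using dx_k ∧ dx_i ∧ dx_j = sgn(permutation) dx_{(a)} ∧ dx_{(b)} ∧ dx_{(c)} with (a < b < c) sorted:
  d(-w*x + x*y + 2*y*z) includes (∂/∂x)(-w*x + x*y + 2*y*z) dx = (-w + y) dx, which multiplied by dy ∧ dw gives (-w + y) dx ∧ dy ∧ dw
  d(-w*x + x*y + 2*y*z) includes (∂/∂z)(-w*x + x*y + 2*y*z) dz = (2*y) dz, which multiplied by dy ∧ dw gives (-2*y) dy ∧ dz ∧ dw
Collecting like 3-forms: d(omega) = (-w + y) dx ∧ dy ∧ dw + (-2*y) dy ∧ dz ∧ dw.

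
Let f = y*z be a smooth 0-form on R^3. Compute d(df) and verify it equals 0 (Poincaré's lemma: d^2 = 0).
d(df) = 0

Step 1: df = sum_i (∂f/∂x_i) dx_i = (0) dx + (z) dy + (y) dz.
Step 2: Apply d again. Using the 1-form formula, the coefficient of dx ∧ dy in d(df) is ∂^2 f/∂x ∂y - ∂^2 f/∂y ∂x = (0) - (0) = 0 (equality of mixed partials for smooth f).
Similarly for dx ∧ dz and dy ∧ dz — all coefficients vanish. So d(df) = 0.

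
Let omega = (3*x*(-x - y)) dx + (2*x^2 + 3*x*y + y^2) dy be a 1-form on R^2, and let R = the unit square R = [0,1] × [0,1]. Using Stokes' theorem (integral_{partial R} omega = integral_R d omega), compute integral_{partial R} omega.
integral_(partial R) omega = 5

Stokes: integral_partial_R omega = integral_R d omega with d omega = (∂Q/∂x - ∂P/∂y) dx ∧ dy.
  ∂Q/∂x = 4*x + 3*y
  ∂P/∂y = -3*x
  integrand = ∂Q/∂x - ∂P/∂y = 7*x + 3*y.
Integrating over R: integral_0^1 integral_0^1 (7*x + 3*y) dx dy = 5.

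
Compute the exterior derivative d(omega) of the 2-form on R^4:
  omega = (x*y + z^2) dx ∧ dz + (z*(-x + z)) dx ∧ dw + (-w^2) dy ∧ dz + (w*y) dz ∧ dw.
d(omega) = (-x) dx ∧ dy ∧ dz + (x - 2*z) dx ∧ dz ∧ dw + (-w) dy ∧ dz ∧ dw

For a 2-form omega = sum_{i<j} g_{ij} dx_i ∧ dx_j, the exterior derivative is
  d(omega) = sum_{i<j} d(g_{ij}) ∧ dx_i ∧ dx_j = sum_{i<j, k} (∂g_{ij}/∂x_k) dx_k ∧ dx_i ∧ dx_j.
Expand each term, using dx_k ∧ dx_i ∧ dx_j = sgn(permutation) dx_{(a)} ∧ dx_{(b)} ∧ dx_{(c)} with (a < b < c) sorted:
  d(x*y + z^2) includes (∂/∂y)(x*y + z^2) dy = (x) dy, which multiplied by dx ∧ dz gives (-x) dx ∧ dy ∧ dz
  d(z*(-x + z)) includes (∂/∂z)(z*(-x + z)) dz = (-x + 2*z) dz, which multiplied by dx ∧ dw gives (x - 2*z) dx ∧ dz ∧ dw
  d(-w^2) includes (∂/∂w)(-w^2) dw = (-2*w) dw, which multiplied by dy ∧ dz gives (-2*w) dy ∧ dz ∧ dw
  d(w*y) includes (∂/∂y)(w*y) dy = (w) dy, which multiplied by dz ∧ dw gives (w) dy ∧ dz ∧ dw
Collecting like 3-forms: d(omega) = (-x) dx ∧ dy ∧ dz + (x - 2*z) dx ∧ dz ∧ dw + (-w) dy ∧ dz ∧ dw.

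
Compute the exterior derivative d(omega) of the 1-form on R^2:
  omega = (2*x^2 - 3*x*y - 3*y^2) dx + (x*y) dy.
d(omega) = (3*x + 7*y) dx ∧ dy

For a 1-form omega = sum_i f_i dx_i, the exterior derivative is
  d(omega) = sum_{i < j} (∂f_j/∂x_i - ∂f_i/∂x_j) dx_i ∧ dx_j.
  coefficient of dx ∧ dy: ∂f_2/∂x - ∂f_1/∂y = ∂(x*y)/∂x - ∂(2*x^2 - 3*x*y - 3*y^2)/∂y = 3*x + 7*y
Assembling: d(omega) = (3*x + 7*y) dx ∧ dy.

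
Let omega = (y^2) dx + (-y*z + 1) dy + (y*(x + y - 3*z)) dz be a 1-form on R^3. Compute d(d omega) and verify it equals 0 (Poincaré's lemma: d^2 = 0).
d(d omega) = 0

Step 1: d omega = sum_{i<j} (∂f_j/∂x_i - ∂f_i/∂x_j) dx_i ∧ dx_j:
  coeff of dx ∧ dy: -2*y
  coeff of dx ∧ dz: y
  coeff of dy ∧ dz: x + 3*y - 3*z
Step 2: Apply d again to each 2-form coefficient. The only possible 3-form in R^3 is dx ∧ dy ∧ dz, with coefficient
  ∂(coeff of dy∧dz)/∂x - ∂(coeff of dx∧dz)/∂y + ∂(coeff of dx∧dy)/∂z
  = ∂/∂x (x + 3*y - 3*z) - ∂/∂y (y) + ∂/∂z (-2*y).
Each of these terms simplifies to sums of mixed partials that cancel in pairs. The result is 0 (by equality of mixed partials for smooth functions — Schwarz / Clairaut).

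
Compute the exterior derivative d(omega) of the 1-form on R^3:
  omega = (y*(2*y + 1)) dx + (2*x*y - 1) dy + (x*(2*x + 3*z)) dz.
d(omega) = (-2*y - 1) dx ∧ dy + (4*x + 3*z) dx ∧ dz

For a 1-form omega = sum_i f_i dx_i, the exterior derivative is
  d(omega) = sum_{i < j} (∂f_j/∂x_i - ∂f_i/∂x_j) dx_i ∧ dx_j.
  coefficient of dx ∧ dy: ∂f_2/∂x - ∂f_1/∂y = ∂(2*x*y - 1)/∂x - ∂(y*(2*y + 1))/∂y = -2*y - 1
  coefficient of dx ∧ dz: ∂f_3/∂x - ∂f_1/∂z = ∂(x*(2*x + 3*z))/∂x - ∂(y*(2*y + 1))/∂z = 4*x + 3*z
Assembling: d(omega) = (-2*y - 1) dx ∧ dy + (4*x + 3*z) dx ∧ dz.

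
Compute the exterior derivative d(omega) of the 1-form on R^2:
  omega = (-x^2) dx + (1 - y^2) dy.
d(omega) = 0

For a 1-form omega = sum_i f_i dx_i, the exterior derivative is
  d(omega) = sum_{i < j} (∂f_j/∂x_i - ∂f_i/∂x_j) dx_i ∧ dx_j.

Assembling: d(omega) = 0.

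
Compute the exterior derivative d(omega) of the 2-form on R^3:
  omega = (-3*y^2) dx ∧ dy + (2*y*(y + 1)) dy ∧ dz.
d(omega) = 0

For a 2-form omega = sum_{i<j} g_{ij} dx_i ∧ dx_j, the exterior derivative is
  d(omega) = sum_{i<j} d(g_{ij}) ∧ dx_i ∧ dx_j = sum_{i<j, k} (∂g_{ij}/∂x_k) dx_k ∧ dx_i ∧ dx_j.
Expand each term, using dx_k ∧ dx_i ∧ dx_j = sgn(permutation) dx_{(a)} ∧ dx_{(b)} ∧ dx_{(c)} with (a < b < c) sorted:

Collecting like 3-forms: d(omega) = 0.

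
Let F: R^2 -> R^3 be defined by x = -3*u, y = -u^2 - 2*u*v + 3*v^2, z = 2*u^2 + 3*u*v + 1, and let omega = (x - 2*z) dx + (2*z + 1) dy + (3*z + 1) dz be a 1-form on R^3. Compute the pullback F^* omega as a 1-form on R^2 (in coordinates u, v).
F^* omega = (16*u^3 + 34*u^2*v + 12*u^2 + 15*u*v^2 + 18*u*v + 19*u + 6*v + 6) du + (10*u^3 + 39*u^2*v + 36*u*v^2 + 6*u + 18*v) dv

Using F^*(f dg) = (f ∘ F) d(g ∘ F), substitute each coordinate x_i by F_i(u, v) in f_i, and replace dx_i by d F_i = (∂F_i/∂u) du + (∂F_i/∂v) dv.
  For the x component: f_1(F) = -4*u^2 - 6*u*v - 3*u - 2; d F_1 = (-3) du + (0) dv
  For the y component: f_2(F) = 4*u^2 + 6*u*v + 3; d F_2 = (-2*u - 2*v) du + (-2*u + 6*v) dv
  For the z component: f_3(F) = 6*u^2 + 9*u*v + 4; d F_3 = (4*u + 3*v) du + (3*u) dv
Combining and collecting du, dv coefficients:
  coeff of du: 16*u^3 + 34*u^2*v + 12*u^2 + 15*u*v^2 + 18*u*v + 19*u + 6*v + 6
  coeff of dv: 10*u^3 + 39*u^2*v + 36*u*v^2 + 6*u + 18*v
F^* omega = (16*u^3 + 34*u^2*v + 12*u^2 + 15*u*v^2 + 18*u*v + 19*u + 6*v + 6) du + (10*u^3 + 39*u^2*v + 36*u*v^2 + 6*u + 18*v) dv.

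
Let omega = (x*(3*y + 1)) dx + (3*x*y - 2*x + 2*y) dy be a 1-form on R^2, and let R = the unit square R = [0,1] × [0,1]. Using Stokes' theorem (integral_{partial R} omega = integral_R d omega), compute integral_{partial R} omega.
integral_(partial R) omega = -2

Stokes: integral_partial_R omega = integral_R d omega with d omega = (∂Q/∂x - ∂P/∂y) dx ∧ dy.
  ∂Q/∂x = 3*y - 2
  ∂P/∂y = 3*x
  integrand = ∂Q/∂x - ∂P/∂y = -3*x + 3*y - 2.
Integrating over R: integral_0^1 integral_0^1 (-3*x + 3*y - 2) dx dy = -2.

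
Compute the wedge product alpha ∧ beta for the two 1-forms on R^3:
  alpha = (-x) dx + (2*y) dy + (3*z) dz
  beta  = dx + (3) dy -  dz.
alpha ∧ beta = (-3*x - 2*y) dx ∧ dy + (x - 3*z) dx ∧ dz + (-2*y - 9*z) dy ∧ dz

Distribute the wedge, using dx_i ∧ dx_j = -dx_j ∧ dx_i and dx_i ∧ dx_i = 0. For each pair (i, j) with i < j, the coefficient of dx_i ∧ dx_j in alpha ∧ beta is (alpha_i * beta_j - alpha_j * beta_i). Collecting: alpha ∧ beta = (-3*x - 2*y) dx ∧ dy + (x - 3*z) dx ∧ dz + (-2*y - 9*z) dy ∧ dz.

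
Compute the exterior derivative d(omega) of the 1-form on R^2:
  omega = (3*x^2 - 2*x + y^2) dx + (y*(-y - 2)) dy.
d(omega) = (-2*y) dx ∧ dy

For a 1-form omega = sum_i f_i dx_i, the exterior derivative is
  d(omega) = sum_{i < j} (∂f_j/∂x_i - ∂f_i/∂x_j) dx_i ∧ dx_j.
  coefficient of dx ∧ dy: ∂f_2/∂x - ∂f_1/∂y = ∂(y*(-y - 2))/∂x - ∂(3*x^2 - 2*x + y^2)/∂y = -2*y
Assembling: d(omega) = (-2*y) dx ∧ dy.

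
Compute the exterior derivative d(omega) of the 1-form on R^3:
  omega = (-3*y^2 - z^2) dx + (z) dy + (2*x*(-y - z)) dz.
d(omega) = (6*y) dx ∧ dy + (-2*y) dx ∧ dz + (-2*x - 1) dy ∧ dz

For a 1-form omega = sum_i f_i dx_i, the exterior derivative is
  d(omega) = sum_{i < j} (∂f_j/∂x_i - ∂f_i/∂x_j) dx_i ∧ dx_j.
  coefficient of dx ∧ dy: ∂f_2/∂x - ∂f_1/∂y = ∂(z)/∂x - ∂(-3*y^2 - z^2)/∂y = 6*y
  coefficient of dx ∧ dz: ∂f_3/∂x - ∂f_1/∂z = ∂(2*x*(-y - z))/∂x - ∂(-3*y^2 - z^2)/∂z = -2*y
  coefficient of dy ∧ dz: ∂f_3/∂y - ∂f_2/∂z = ∂(2*x*(-y - z))/∂y - ∂(z)/∂z = -2*x - 1
Assembling: d(omega) = (6*y) dx ∧ dy + (-2*y) dx ∧ dz + (-2*x - 1) dy ∧ dz.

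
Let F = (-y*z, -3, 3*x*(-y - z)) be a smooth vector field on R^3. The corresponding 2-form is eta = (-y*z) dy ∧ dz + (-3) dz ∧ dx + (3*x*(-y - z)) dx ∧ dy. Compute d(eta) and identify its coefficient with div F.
d(eta) = (-3*x) dx ∧ dy ∧ dz; div F = -3*x

For a 2-form in R^3 of the form above, applying d gives a 3-form with coefficient ∂P/∂x + ∂Q/∂y + ∂R/∂z:
  ∂P/∂x = 0
  ∂Q/∂y = 0
  ∂R/∂z = -3*x
Sum = -3*x, which is exactly div F.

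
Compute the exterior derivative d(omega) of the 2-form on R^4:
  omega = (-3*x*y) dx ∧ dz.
d(omega) = (3*x) dx ∧ dy ∧ dz

For a 2-form omega = sum_{i<j} g_{ij} dx_i ∧ dx_j, the exterior derivative is
  d(omega) = sum_{i<j} d(g_{ij}) ∧ dx_i ∧ dx_j = sum_{i<j, k} (∂g_{ij}/∂x_k) dx_k ∧ dx_i ∧ dx_j.
Expand each term, using dx_k ∧ dx_i ∧ dx_j = sgn(permutation) dx_{(a)} ∧ dx_{(b)} ∧ dx_{(c)} with (a < b < c) sorted:
  d(-3*x*y) includes (∂/∂y)(-3*x*y) dy = (-3*x) dy, which multiplied by dx ∧ dz gives (3*x) dx ∧ dy ∧ dz
Collecting like 3-forms: d(omega) = (3*x) dx ∧ dy ∧ dz.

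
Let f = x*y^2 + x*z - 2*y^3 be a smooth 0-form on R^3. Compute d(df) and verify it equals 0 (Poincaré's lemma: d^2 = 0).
d(df) = 0

Step 1: df = sum_i (∂f/∂x_i) dx_i = (y^2 + z) dx + (2*y*(x - 3*y)) dy + (x) dz.
Step 2: Apply d again. Using the 1-form formula, the coefficient of dx ∧ dy in d(df) is ∂^2 f/∂x ∂y - ∂^2 f/∂y ∂x = (2*y) - (2*y) = 0 (equality of mixed partials for smooth f).
Similarly for dx ∧ dz and dy ∧ dz — all coefficients vanish. So d(df) = 0.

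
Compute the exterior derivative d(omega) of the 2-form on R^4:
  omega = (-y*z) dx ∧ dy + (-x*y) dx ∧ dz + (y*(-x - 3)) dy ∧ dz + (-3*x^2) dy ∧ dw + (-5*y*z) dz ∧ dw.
d(omega) = (x - 2*y) dx ∧ dy ∧ dz + (-6*x) dx ∧ dy ∧ dw + (-5*z) dy ∧ dz ∧ dw

For a 2-form omega = sum_{i<j} g_{ij} dx_i ∧ dx_j, the exterior derivative is
  d(omega) = sum_{i<j} d(g_{ij}) ∧ dx_i ∧ dx_j = sum_{i<j, k} (∂g_{ij}/∂x_k) dx_k ∧ dx_i ∧ dx_j.
Expand each term, using dx_k ∧ dx_i ∧ dx_j = sgn(permutation) dx_{(a)} ∧ dx_{(b)} ∧ dx_{(c)} with (a < b < c) sorted:
  d(-y*z) includes (∂/∂z)(-y*z) dz = (-y) dz, which multiplied by dx ∧ dy gives (-y) dx ∧ dy ∧ dz
  d(-x*y) includes (∂/∂y)(-x*y) dy = (-x) dy, which multiplied by dx ∧ dz gives (x) dx ∧ dy ∧ dz
  d(y*(-x - 3)) includes (∂/∂x)(y*(-x - 3)) dx = (-y) dx, which multiplied by dy ∧ dz gives (-y) dx ∧ dy ∧ dz
  d(-3*x^2) includes (∂/∂x)(-3*x^2) dx = (-6*x) dx, which multiplied by dy ∧ dw gives (-6*x) dx ∧ dy ∧ dw
  d(-5*y*z) includes (∂/∂y)(-5*y*z) dy = (-5*z) dy, which multiplied by dz ∧ dw gives (-5*z) dy ∧ dz ∧ dw
Collecting like 3-forms: d(omega) = (x - 2*y) dx ∧ dy ∧ dz + (-6*x) dx ∧ dy ∧ dw + (-5*z) dy ∧ dz ∧ dw.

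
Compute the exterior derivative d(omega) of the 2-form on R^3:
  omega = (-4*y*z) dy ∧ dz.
d(omega) = 0

For a 2-form omega = sum_{i<j} g_{ij} dx_i ∧ dx_j, the exterior derivative is
  d(omega) = sum_{i<j} d(g_{ij}) ∧ dx_i ∧ dx_j = sum_{i<j, k} (∂g_{ij}/∂x_k) dx_k ∧ dx_i ∧ dx_j.
Expand each term, using dx_k ∧ dx_i ∧ dx_j = sgn(permutation) dx_{(a)} ∧ dx_{(b)} ∧ dx_{(c)} with (a < b < c) sorted:

Collecting like 3-forms: d(omega) = 0.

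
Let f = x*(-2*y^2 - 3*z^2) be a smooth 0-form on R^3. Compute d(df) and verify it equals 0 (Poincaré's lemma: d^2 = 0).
d(df) = 0

Step 1: df = sum_i (∂f/∂x_i) dx_i = (-2*y^2 - 3*z^2) dx + (-4*x*y) dy + (-6*x*z) dz.
Step 2: Apply d again. Using the 1-form formula, the coefficient of dx ∧ dy in d(df) is ∂^2 f/∂x ∂y - ∂^2 f/∂y ∂x = (-4*y) - (-4*y) = 0 (equality of mixed partials for smooth f).
Similarly for dx ∧ dz and dy ∧ dz — all coefficients vanish. So d(df) = 0.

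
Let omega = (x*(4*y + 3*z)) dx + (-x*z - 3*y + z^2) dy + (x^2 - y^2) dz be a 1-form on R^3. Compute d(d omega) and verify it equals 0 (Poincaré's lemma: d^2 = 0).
d(d omega) = 0

Step 1: d omega = sum_{i<j} (∂f_j/∂x_i - ∂f_i/∂x_j) dx_i ∧ dx_j:
  coeff of dx ∧ dy: -4*x - z
  coeff of dx ∧ dz: -x
  coeff of dy ∧ dz: x - 2*y - 2*z
Step 2: Apply d again to each 2-form coefficient. The only possible 3-form in R^3 is dx ∧ dy ∧ dz, with coefficient
  ∂(coeff of dy∧dz)/∂x - ∂(coeff of dx∧dz)/∂y + ∂(coeff of dx∧dy)/∂z
  = ∂/∂x (x - 2*y - 2*z) - ∂/∂y (-x) + ∂/∂z (-4*x - z).
Each of these terms simplifies to sums of mixed partials that cancel in pairs. The result is 0 (by equality of mixed partials for smooth functions — Schwarz / Clairaut).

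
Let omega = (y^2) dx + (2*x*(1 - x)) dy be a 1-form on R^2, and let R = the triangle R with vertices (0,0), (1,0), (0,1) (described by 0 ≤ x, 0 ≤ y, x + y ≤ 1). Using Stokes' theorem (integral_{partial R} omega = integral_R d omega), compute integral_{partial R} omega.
integral_(partial R) omega = 0

Stokes: integral_partial_R omega = integral_R d omega with d omega = (∂Q/∂x - ∂P/∂y) dx ∧ dy.
  ∂Q/∂x = 2 - 4*x
  ∂P/∂y = 2*y
  integrand = ∂Q/∂x - ∂P/∂y = -4*x - 2*y + 2.
Integrating over R: integral_0^1 integral_0^{1-x} (-4*x - 2*y + 2) dy dx = 0.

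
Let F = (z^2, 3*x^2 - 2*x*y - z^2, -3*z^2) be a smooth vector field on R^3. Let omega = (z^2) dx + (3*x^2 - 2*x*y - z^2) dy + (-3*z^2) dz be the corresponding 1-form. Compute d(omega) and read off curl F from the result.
d(omega) = (2*z) dy ∧ dz + (2*z) dz ∧ dx + (6*x - 2*y) dx ∧ dy; curl F = (2*z, 2*z, 6*x - 2*y)

d omega = sum_{i<j} (∂f_j/∂x_i - ∂f_i/∂x_j) dx_i ∧ dx_j. Under the identification (dy ∧ dz, dz ∧ dx, dx ∧ dy) ↔ (e_x, e_y, e_z), the coefficients are exactly the components of curl F. Compute:
  ∂R/∂y - ∂Q/∂z = (0) - (-2*z) = 2*z
  ∂P/∂z - ∂R/∂x = (2*z) - (0) = 2*z
  ∂Q/∂x - ∂P/∂y = (6*x - 2*y) - (0) = 6*x - 2*y.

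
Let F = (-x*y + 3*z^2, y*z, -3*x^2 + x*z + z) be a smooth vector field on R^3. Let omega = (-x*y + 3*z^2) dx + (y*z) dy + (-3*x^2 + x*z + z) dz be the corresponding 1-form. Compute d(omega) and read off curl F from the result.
d(omega) = (-y) dy ∧ dz + (6*x + 5*z) dz ∧ dx + (x) dx ∧ dy; curl F = (-y, 6*x + 5*z, x)

d omega = sum_{i<j} (∂f_j/∂x_i - ∂f_i/∂x_j) dx_i ∧ dx_j. Under the identification (dy ∧ dz, dz ∧ dx, dx ∧ dy) ↔ (e_x, e_y, e_z), the coefficients are exactly the components of curl F. Compute:
  ∂R/∂y - ∂Q/∂z = (0) - (y) = -y
  ∂P/∂z - ∂R/∂x = (6*z) - (-6*x + z) = 6*x + 5*z
  ∂Q/∂x - ∂P/∂y = (0) - (-x) = x.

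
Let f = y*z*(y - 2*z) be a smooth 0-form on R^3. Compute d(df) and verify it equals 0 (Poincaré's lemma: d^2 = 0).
d(df) = 0

Step 1: df = sum_i (∂f/∂x_i) dx_i = (0) dx + (2*z*(y - z)) dy + (y*(y - 4*z)) dz.
Step 2: Apply d again. Using the 1-form formula, the coefficient of dx ∧ dy in d(df) is ∂^2 f/∂x ∂y - ∂^2 f/∂y ∂x = (0) - (0) = 0 (equality of mixed partials for smooth f).
Similarly for dx ∧ dz and dy ∧ dz — all coefficients vanish. So d(df) = 0.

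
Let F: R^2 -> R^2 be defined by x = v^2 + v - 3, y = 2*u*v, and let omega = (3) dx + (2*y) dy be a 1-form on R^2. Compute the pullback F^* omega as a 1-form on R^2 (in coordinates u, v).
F^* omega = (8*u*v^2) du + (8*u^2*v + 6*v + 3) dv

Using F^*(f dg) = (f ∘ F) d(g ∘ F), substitute each coordinate x_i by F_i(u, v) in f_i, and replace dx_i by d F_i = (∂F_i/∂u) du + (∂F_i/∂v) dv.
  For the x component: f_1(F) = 3; d F_1 = (0) du + (2*v + 1) dv
  For the y component: f_2(F) = 4*u*v; d F_2 = (2*v) du + (2*u) dv
Combining and collecting du, dv coefficients:
  coeff of du: 8*u*v^2
  coeff of dv: 8*u^2*v + 6*v + 3
F^* omega = (8*u*v^2) du + (8*u^2*v + 6*v + 3) dv.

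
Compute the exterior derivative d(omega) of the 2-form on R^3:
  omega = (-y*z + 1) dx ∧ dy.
d(omega) = (-y) dx ∧ dy ∧ dz

For a 2-form omega = sum_{i<j} g_{ij} dx_i ∧ dx_j, the exterior derivative is
  d(omega) = sum_{i<j} d(g_{ij}) ∧ dx_i ∧ dx_j = sum_{i<j, k} (∂g_{ij}/∂x_k) dx_k ∧ dx_i ∧ dx_j.
Expand each term, using dx_k ∧ dx_i ∧ dx_j = sgn(permutation) dx_{(a)} ∧ dx_{(b)} ∧ dx_{(c)} with (a < b < c) sorted:
  d(-y*z + 1) includes (∂/∂z)(-y*z + 1) dz = (-y) dz, which multiplied by dx ∧ dy gives (-y) dx ∧ dy ∧ dz
Collecting like 3-forms: d(omega) = (-y) dx ∧ dy ∧ dz.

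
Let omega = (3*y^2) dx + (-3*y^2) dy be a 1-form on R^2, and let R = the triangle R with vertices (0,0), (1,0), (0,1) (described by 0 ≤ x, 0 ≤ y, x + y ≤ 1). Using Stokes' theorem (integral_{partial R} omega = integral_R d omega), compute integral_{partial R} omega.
integral_(partial R) omega = -1

Stokes: integral_partial_R omega = integral_R d omega with d omega = (∂Q/∂x - ∂P/∂y) dx ∧ dy.
  ∂Q/∂x = 0
  ∂P/∂y = 6*y
  integrand = ∂Q/∂x - ∂P/∂y = -6*y.
Integrating over R: integral_0^1 integral_0^{1-x} (-6*y) dy dx = -1.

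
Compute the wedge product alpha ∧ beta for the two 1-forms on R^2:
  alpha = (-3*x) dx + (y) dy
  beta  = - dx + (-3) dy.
alpha ∧ beta = (9*x + y) dx ∧ dy

Distribute the wedge, using dx_i ∧ dx_j = -dx_j ∧ dx_i and dx_i ∧ dx_i = 0. For each pair (i, j) with i < j, the coefficient of dx_i ∧ dx_j in alpha ∧ beta is (alpha_i * beta_j - alpha_j * beta_i). Collecting: alpha ∧ beta = (9*x + y) dx ∧ dy.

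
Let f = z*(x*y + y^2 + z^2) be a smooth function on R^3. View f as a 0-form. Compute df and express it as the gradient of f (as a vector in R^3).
df = (y*z) dx + (z*(x + 2*y)) dy + (x*y + y^2 + 3*z^2) dz; grad f = (y*z, z*(x + 2*y), x*y + y^2 + 3*z^2)

For a 0-form f, d f = (∂f/∂x) dx + (∂f/∂y) dy + (∂f/∂z) dz. The components of the vector representation are exactly the entries of grad f in Cartesian coordinates:
  ∂f/∂x = y*z
  ∂f/∂y = z*(x + 2*y)
  ∂f/∂z = x*y + y^2 + 3*z^2.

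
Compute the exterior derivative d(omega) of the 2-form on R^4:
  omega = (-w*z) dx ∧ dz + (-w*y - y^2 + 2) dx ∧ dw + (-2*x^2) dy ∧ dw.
d(omega) = (-z) dx ∧ dz ∧ dw + (w - 4*x + 2*y) dx ∧ dy ∧ dw

For a 2-form omega = sum_{i<j} g_{ij} dx_i ∧ dx_j, the exterior derivative is
  d(omega) = sum_{i<j} d(g_{ij}) ∧ dx_i ∧ dx_j = sum_{i<j, k} (∂g_{ij}/∂x_k) dx_k ∧ dx_i ∧ dx_j.
Expand each term, using dx_k ∧ dx_i ∧ dx_j = sgn(permutation) dx_{(a)} ∧ dx_{(b)} ∧ dx_{(c)} with (a < b < c) sorted:
  d(-w*z) includes (∂/∂w)(-w*z) dw = (-z) dw, which multiplied by dx ∧ dz gives (-z) dx ∧ dz ∧ dw
  d(-w*y - y^2 + 2) includes (∂/∂y)(-w*y - y^2 + 2) dy = (-w - 2*y) dy, which multiplied by dx ∧ dw gives (w + 2*y) dx ∧ dy ∧ dw
  d(-2*x^2) includes (∂/∂x)(-2*x^2) dx = (-4*x) dx, which multiplied by dy ∧ dw gives (-4*x) dx ∧ dy ∧ dw
Collecting like 3-forms: d(omega) = (-z) dx ∧ dz ∧ dw + (w - 4*x + 2*y) dx ∧ dy ∧ dw.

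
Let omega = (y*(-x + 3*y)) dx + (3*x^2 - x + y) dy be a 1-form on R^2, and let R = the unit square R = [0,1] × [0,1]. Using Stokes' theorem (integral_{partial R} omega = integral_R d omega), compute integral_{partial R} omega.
integral_(partial R) omega = -1/2

Stokes: integral_partial_R omega = integral_R d omega with d omega = (∂Q/∂x - ∂P/∂y) dx ∧ dy.
  ∂Q/∂x = 6*x - 1
  ∂P/∂y = -x + 6*y
  integrand = ∂Q/∂x - ∂P/∂y = 7*x - 6*y - 1.
Integrating over R: integral_0^1 integral_0^1 (7*x - 6*y - 1) dx dy = -1/2.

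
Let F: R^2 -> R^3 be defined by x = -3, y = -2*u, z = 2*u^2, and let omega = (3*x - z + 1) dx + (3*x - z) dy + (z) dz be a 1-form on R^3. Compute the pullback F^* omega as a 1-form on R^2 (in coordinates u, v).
F^* omega = (8*u^3 + 4*u^2 + 18) du

Using F^*(f dg) = (f ∘ F) d(g ∘ F), substitute each coordinate x_i by F_i(u, v) in f_i, and replace dx_i by d F_i = (∂F_i/∂u) du + (∂F_i/∂v) dv.
  For the x component: f_1(F) = -2*u^2 - 8; d F_1 = (0) du + (0) dv
  For the y component: f_2(F) = -2*u^2 - 9; d F_2 = (-2) du + (0) dv
  For the z component: f_3(F) = 2*u^2; d F_3 = (4*u) du + (0) dv
Combining and collecting du, dv coefficients:
  coeff of du: 8*u^3 + 4*u^2 + 18
  coeff of dv: 0
F^* omega = (8*u^3 + 4*u^2 + 18) du.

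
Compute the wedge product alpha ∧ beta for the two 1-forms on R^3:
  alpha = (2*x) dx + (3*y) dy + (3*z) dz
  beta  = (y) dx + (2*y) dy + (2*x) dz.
alpha ∧ beta = (y*(4*x - 3*y)) dx ∧ dy + (4*x^2 - 3*y*z) dx ∧ dz + (6*y*(x - z)) dy ∧ dz

Distribute the wedge, using dx_i ∧ dx_j = -dx_j ∧ dx_i and dx_i ∧ dx_i = 0. For each pair (i, j) with i < j, the coefficient of dx_i ∧ dx_j in alpha ∧ beta is (alpha_i * beta_j - alpha_j * beta_i). Collecting: alpha ∧ beta = (y*(4*x - 3*y)) dx ∧ dy + (4*x^2 - 3*y*z) dx ∧ dz + (6*y*(x - z)) dy ∧ dz.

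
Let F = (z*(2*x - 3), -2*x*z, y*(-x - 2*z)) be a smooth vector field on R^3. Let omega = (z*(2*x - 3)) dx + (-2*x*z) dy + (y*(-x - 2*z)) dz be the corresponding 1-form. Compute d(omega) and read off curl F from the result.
d(omega) = (x - 2*z) dy ∧ dz + (2*x + y - 3) dz ∧ dx + (-2*z) dx ∧ dy; curl F = (x - 2*z, 2*x + y - 3, -2*z)

d omega = sum_{i<j} (∂f_j/∂x_i - ∂f_i/∂x_j) dx_i ∧ dx_j. Under the identification (dy ∧ dz, dz ∧ dx, dx ∧ dy) ↔ (e_x, e_y, e_z), the coefficients are exactly the components of curl F. Compute:
  ∂R/∂y - ∂Q/∂z = (-x - 2*z) - (-2*x) = x - 2*z
  ∂P/∂z - ∂R/∂x = (2*x - 3) - (-y) = 2*x + y - 3
  ∂Q/∂x - ∂P/∂y = (-2*z) - (0) = -2*z.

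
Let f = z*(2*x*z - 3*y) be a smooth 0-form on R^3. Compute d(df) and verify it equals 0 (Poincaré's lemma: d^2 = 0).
d(df) = 0

Step 1: df = sum_i (∂f/∂x_i) dx_i = (2*z^2) dx + (-3*z) dy + (4*x*z - 3*y) dz.
Step 2: Apply d again. Using the 1-form formula, the coefficient of dx ∧ dy in d(df) is ∂^2 f/∂x ∂y - ∂^2 f/∂y ∂x = (0) - (0) = 0 (equality of mixed partials for smooth f).
Similarly for dx ∧ dz and dy ∧ dz — all coefficients vanish. So d(df) = 0.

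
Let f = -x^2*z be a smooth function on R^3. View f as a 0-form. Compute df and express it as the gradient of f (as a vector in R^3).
df = (-2*x*z) dx + (0) dy + (-x^2) dz; grad f = (-2*x*z, 0, -x^2)

For a 0-form f, d f = (∂f/∂x) dx + (∂f/∂y) dy + (∂f/∂z) dz. The components of the vector representation are exactly the entries of grad f in Cartesian coordinates:
  ∂f/∂x = -2*x*z
  ∂f/∂y = 0
  ∂f/∂z = -x^2.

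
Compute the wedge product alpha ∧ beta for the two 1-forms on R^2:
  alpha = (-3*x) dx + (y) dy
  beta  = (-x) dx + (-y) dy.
alpha ∧ beta = (4*x*y) dx ∧ dy

Distribute the wedge, using dx_i ∧ dx_j = -dx_j ∧ dx_i and dx_i ∧ dx_i = 0. For each pair (i, j) with i < j, the coefficient of dx_i ∧ dx_j in alpha ∧ beta is (alpha_i * beta_j - alpha_j * beta_i). Collecting: alpha ∧ beta = (4*x*y) dx ∧ dy.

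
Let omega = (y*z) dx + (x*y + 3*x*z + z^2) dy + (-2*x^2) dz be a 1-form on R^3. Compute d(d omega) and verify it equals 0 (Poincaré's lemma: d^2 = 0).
d(d omega) = 0

Step 1: d omega = sum_{i<j} (∂f_j/∂x_i - ∂f_i/∂x_j) dx_i ∧ dx_j:
  coeff of dx ∧ dy: y + 2*z
  coeff of dx ∧ dz: -4*x - y
  coeff of dy ∧ dz: -3*x - 2*z
Step 2: Apply d again to each 2-form coefficient. The only possible 3-form in R^3 is dx ∧ dy ∧ dz, with coefficient
  ∂(coeff of dy∧dz)/∂x - ∂(coeff of dx∧dz)/∂y + ∂(coeff of dx∧dy)/∂z
  = ∂/∂x (-3*x - 2*z) - ∂/∂y (-4*x - y) + ∂/∂z (y + 2*z).
Each of these terms simplifies to sums of mixed partials that cancel in pairs. The result is 0 (by equality of mixed partials for smooth functions — Schwarz / Clairaut).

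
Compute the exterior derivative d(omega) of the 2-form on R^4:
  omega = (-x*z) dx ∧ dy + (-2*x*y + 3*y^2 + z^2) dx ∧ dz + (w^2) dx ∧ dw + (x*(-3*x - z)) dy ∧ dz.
d(omega) = (-5*x - 6*y - z) dx ∧ dy ∧ dz

For a 2-form omega = sum_{i<j} g_{ij} dx_i ∧ dx_j, the exterior derivative is
  d(omega) = sum_{i<j} d(g_{ij}) ∧ dx_i ∧ dx_j = sum_{i<j, k} (∂g_{ij}/∂x_k) dx_k ∧ dx_i ∧ dx_j.
Expand each term, using dx_k ∧ dx_i ∧ dx_j = sgn(permutation) dx_{(a)} ∧ dx_{(b)} ∧ dx_{(c)} with (a < b < c) sorted:
  d(-x*z) includes (∂/∂z)(-x*z) dz = (-x) dz, which multiplied by dx ∧ dy gives (-x) dx ∧ dy ∧ dz
  d(-2*x*y + 3*y^2 + z^2) includes (∂/∂y)(-2*x*y + 3*y^2 + z^2) dy = (-2*x + 6*y) dy, which multiplied by dx ∧ dz gives (2*x - 6*y) dx ∧ dy ∧ dz
  d(x*(-3*x - z)) includes (∂/∂x)(x*(-3*x - z)) dx = (-6*x - z) dx, which multiplied by dy ∧ dz gives (-6*x - z) dx ∧ dy ∧ dz
Collecting like 3-forms: d(omega) = (-5*x - 6*y - z) dx ∧ dy ∧ dz.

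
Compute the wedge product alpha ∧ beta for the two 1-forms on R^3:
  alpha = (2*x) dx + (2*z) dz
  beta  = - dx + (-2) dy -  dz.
alpha ∧ beta = (-4*x) dx ∧ dy + (-2*x + 2*z) dx ∧ dz + (4*z) dy ∧ dz

Distribute the wedge, using dx_i ∧ dx_j = -dx_j ∧ dx_i and dx_i ∧ dx_i = 0. For each pair (i, j) with i < j, the coefficient of dx_i ∧ dx_j in alpha ∧ beta is (alpha_i * beta_j - alpha_j * beta_i). Collecting: alpha ∧ beta = (-4*x) dx ∧ dy + (-2*x + 2*z) dx ∧ dz + (4*z) dy ∧ dz.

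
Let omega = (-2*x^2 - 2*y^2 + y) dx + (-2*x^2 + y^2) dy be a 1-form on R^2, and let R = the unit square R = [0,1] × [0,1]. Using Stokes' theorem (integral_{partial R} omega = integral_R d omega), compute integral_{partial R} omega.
integral_(partial R) omega = -1

Stokes: integral_partial_R omega = integral_R d omega with d omega = (∂Q/∂x - ∂P/∂y) dx ∧ dy.
  ∂Q/∂x = -4*x
  ∂P/∂y = 1 - 4*y
  integrand = ∂Q/∂x - ∂P/∂y = -4*x + 4*y - 1.
Integrating over R: integral_0^1 integral_0^1 (-4*x + 4*y - 1) dx dy = -1.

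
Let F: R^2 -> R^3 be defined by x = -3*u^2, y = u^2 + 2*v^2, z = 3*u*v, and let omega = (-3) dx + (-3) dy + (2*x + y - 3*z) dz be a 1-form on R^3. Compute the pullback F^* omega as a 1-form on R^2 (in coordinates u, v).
F^* omega = (-15*u^2*v - 27*u*v^2 + 12*u + 6*v^3) du + (-15*u^3 - 27*u^2*v + 6*u*v^2 - 12*v) dv

Using F^*(f dg) = (f ∘ F) d(g ∘ F), substitute each coordinate x_i by F_i(u, v) in f_i, and replace dx_i by d F_i = (∂F_i/∂u) du + (∂F_i/∂v) dv.
  For the x component: f_1(F) = -3; d F_1 = (-6*u) du + (0) dv
  For the y component: f_2(F) = -3; d F_2 = (2*u) du + (4*v) dv
  For the z component: f_3(F) = -5*u^2 - 9*u*v + 2*v^2; d F_3 = (3*v) du + (3*u) dv
Combining and collecting du, dv coefficients:
  coeff of du: -15*u^2*v - 27*u*v^2 + 12*u + 6*v^3
  coeff of dv: -15*u^3 - 27*u^2*v + 6*u*v^2 - 12*v
F^* omega = (-15*u^2*v - 27*u*v^2 + 12*u + 6*v^3) du + (-15*u^3 - 27*u^2*v + 6*u*v^2 - 12*v) dv.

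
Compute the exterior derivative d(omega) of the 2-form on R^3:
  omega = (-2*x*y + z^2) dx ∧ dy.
d(omega) = (2*z) dx ∧ dy ∧ dz

For a 2-form omega = sum_{i<j} g_{ij} dx_i ∧ dx_j, the exterior derivative is
  d(omega) = sum_{i<j} d(g_{ij}) ∧ dx_i ∧ dx_j = sum_{i<j, k} (∂g_{ij}/∂x_k) dx_k ∧ dx_i ∧ dx_j.
Expand each term, using dx_k ∧ dx_i ∧ dx_j = sgn(permutation) dx_{(a)} ∧ dx_{(b)} ∧ dx_{(c)} with (a < b < c) sorted:
  d(-2*x*y + z^2) includes (∂/∂z)(-2*x*y + z^2) dz = (2*z) dz, which multiplied by dx ∧ dy gives (2*z) dx ∧ dy ∧ dz
Collecting like 3-forms: d(omega) = (2*z) dx ∧ dy ∧ dz.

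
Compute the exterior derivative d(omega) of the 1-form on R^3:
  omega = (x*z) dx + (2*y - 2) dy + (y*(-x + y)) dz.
d(omega) = (-x - y) dx ∧ dz + (-x + 2*y) dy ∧ dz

For a 1-form omega = sum_i f_i dx_i, the exterior derivative is
  d(omega) = sum_{i < j} (∂f_j/∂x_i - ∂f_i/∂x_j) dx_i ∧ dx_j.
  coefficient of dx ∧ dz: ∂f_3/∂x - ∂f_1/∂z = ∂(y*(-x + y))/∂x - ∂(x*z)/∂z = -x - y
  coefficient of dy ∧ dz: ∂f_3/∂y - ∂f_2/∂z = ∂(y*(-x + y))/∂y - ∂(2*y - 2)/∂z = -x + 2*y
Assembling: d(omega) = (-x - y) dx ∧ dz + (-x + 2*y) dy ∧ dz.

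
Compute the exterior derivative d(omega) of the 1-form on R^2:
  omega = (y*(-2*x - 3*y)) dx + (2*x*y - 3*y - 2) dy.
d(omega) = (2*x + 8*y) dx ∧ dy

For a 1-form omega = sum_i f_i dx_i, the exterior derivative is
  d(omega) = sum_{i < j} (∂f_j/∂x_i - ∂f_i/∂x_j) dx_i ∧ dx_j.
  coefficient of dx ∧ dy: ∂f_2/∂x - ∂f_1/∂y = ∂(2*x*y - 3*y - 2)/∂x - ∂(y*(-2*x - 3*y))/∂y = 2*x + 8*y
Assembling: d(omega) = (2*x + 8*y) dx ∧ dy.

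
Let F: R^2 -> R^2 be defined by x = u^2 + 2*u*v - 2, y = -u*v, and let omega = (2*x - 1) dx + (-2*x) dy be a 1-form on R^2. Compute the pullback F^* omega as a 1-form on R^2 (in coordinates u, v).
F^* omega = (4*u^3 + 14*u^2*v + 12*u*v^2 - 10*u - 14*v) du + (2*u*(3*u^2 + 6*u*v - 7)) dv

Using F^*(f dg) = (f ∘ F) d(g ∘ F), substitute each coordinate x_i by F_i(u, v) in f_i, and replace dx_i by d F_i = (∂F_i/∂u) du + (∂F_i/∂v) dv.
  For the x component: f_1(F) = 2*u^2 + 4*u*v - 5; d F_1 = (2*u + 2*v) du + (2*u) dv
  For the y component: f_2(F) = -2*u^2 - 4*u*v + 4; d F_2 = (-v) du + (-u) dv
Combining and collecting du, dv coefficients:
  coeff of du: 4*u^3 + 14*u^2*v + 12*u*v^2 - 10*u - 14*v
  coeff of dv: 2*u*(3*u^2 + 6*u*v - 7)
F^* omega = (4*u^3 + 14*u^2*v + 12*u*v^2 - 10*u - 14*v) du + (2*u*(3*u^2 + 6*u*v - 7)) dv.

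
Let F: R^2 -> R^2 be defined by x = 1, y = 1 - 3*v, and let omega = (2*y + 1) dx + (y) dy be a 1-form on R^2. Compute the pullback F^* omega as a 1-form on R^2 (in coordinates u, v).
F^* omega = (9*v - 3) dv

Using F^*(f dg) = (f ∘ F) d(g ∘ F), substitute each coordinate x_i by F_i(u, v) in f_i, and replace dx_i by d F_i = (∂F_i/∂u) du + (∂F_i/∂v) dv.
  For the x component: f_1(F) = 3 - 6*v; d F_1 = (0) du + (0) dv
  For the y component: f_2(F) = 1 - 3*v; d F_2 = (0) du + (-3) dv
Combining and collecting du, dv coefficients:
  coeff of du: 0
  coeff of dv: 9*v - 3
F^* omega = (9*v - 3) dv.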